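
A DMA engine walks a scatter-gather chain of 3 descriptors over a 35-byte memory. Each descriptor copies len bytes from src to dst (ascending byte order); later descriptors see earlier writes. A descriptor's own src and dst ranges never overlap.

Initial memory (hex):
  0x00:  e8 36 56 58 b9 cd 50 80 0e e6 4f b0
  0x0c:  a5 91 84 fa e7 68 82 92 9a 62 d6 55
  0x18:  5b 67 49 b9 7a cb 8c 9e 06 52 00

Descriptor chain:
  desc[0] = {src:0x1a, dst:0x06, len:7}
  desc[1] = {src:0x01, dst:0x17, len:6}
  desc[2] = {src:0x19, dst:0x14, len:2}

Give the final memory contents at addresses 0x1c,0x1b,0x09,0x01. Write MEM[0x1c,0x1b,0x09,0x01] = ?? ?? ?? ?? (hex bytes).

  after D0: wrote 7B at 0x06 = 49b97acb8c9e06
  after D1: wrote 6B at 0x17 = 365658b9cd49
  after D2: wrote 2B at 0x14 = 58b9
query mem[0x1c]=0x49, mem[0x1b]=0xcd, mem[0x09]=0xcb, mem[0x01]=0x36

MEM[0x1c,0x1b,0x09,0x01] = 49 cd cb 36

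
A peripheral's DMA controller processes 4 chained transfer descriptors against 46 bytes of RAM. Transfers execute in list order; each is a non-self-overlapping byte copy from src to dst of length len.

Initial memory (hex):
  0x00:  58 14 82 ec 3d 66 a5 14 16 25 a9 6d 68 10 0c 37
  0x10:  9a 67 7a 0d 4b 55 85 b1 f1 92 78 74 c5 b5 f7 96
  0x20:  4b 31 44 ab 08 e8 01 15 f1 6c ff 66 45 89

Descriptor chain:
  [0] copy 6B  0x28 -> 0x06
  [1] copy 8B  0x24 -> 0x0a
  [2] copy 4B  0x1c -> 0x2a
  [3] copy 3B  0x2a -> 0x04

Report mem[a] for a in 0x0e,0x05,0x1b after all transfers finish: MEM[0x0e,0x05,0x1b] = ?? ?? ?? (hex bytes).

MEM[0x0e,0x05,0x1b] = f1 b5 74

[0] 0x28->0x06 len=6 : f1 6c ff 66 45 89
[1] 0x24->0x0a len=8 : 08 e8 01 15 f1 6c ff 66
[2] 0x1c->0x2a len=4 : c5 b5 f7 96
[3] 0x2a->0x04 len=3 : c5 b5 f7
query mem[0x0e]=0xf1, mem[0x05]=0xb5, mem[0x1b]=0x74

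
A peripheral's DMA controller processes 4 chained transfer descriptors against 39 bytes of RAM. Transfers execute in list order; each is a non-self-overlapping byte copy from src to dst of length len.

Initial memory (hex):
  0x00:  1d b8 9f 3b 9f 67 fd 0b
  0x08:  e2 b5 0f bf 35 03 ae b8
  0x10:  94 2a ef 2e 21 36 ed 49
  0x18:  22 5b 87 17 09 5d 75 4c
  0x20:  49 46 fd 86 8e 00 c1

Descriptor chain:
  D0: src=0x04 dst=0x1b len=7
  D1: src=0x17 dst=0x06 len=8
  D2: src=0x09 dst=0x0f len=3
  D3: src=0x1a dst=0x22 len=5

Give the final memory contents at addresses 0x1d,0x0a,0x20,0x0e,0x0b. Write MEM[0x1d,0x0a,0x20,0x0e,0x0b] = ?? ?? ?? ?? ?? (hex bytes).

[0] 0x04->0x1b len=7 : 9f 67 fd 0b e2 b5 0f
[1] 0x17->0x06 len=8 : 49 22 5b 87 9f 67 fd 0b
[2] 0x09->0x0f len=3 : 87 9f 67
[3] 0x1a->0x22 len=5 : 87 9f 67 fd 0b
query mem[0x1d]=0xfd, mem[0x0a]=0x9f, mem[0x20]=0xb5, mem[0x0e]=0xae, mem[0x0b]=0x67

MEM[0x1d,0x0a,0x20,0x0e,0x0b] = fd 9f b5 ae 67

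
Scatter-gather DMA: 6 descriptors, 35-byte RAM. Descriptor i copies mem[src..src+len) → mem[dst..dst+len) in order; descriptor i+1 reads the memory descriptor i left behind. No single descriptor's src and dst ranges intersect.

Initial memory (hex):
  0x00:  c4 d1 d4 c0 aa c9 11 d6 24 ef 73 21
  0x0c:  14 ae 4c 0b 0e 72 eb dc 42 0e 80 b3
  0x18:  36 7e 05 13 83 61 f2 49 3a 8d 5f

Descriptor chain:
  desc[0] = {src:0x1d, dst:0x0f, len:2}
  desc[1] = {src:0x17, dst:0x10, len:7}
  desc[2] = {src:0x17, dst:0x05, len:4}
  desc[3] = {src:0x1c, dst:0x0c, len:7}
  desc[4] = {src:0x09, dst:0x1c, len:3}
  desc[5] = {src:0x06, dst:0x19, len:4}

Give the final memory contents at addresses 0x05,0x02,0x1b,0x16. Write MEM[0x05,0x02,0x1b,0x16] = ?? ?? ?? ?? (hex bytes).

  after D0: wrote 2B at 0x0f = 61f2
  after D1: wrote 7B at 0x10 = b3367e05138361
  after D2: wrote 4B at 0x05 = b3367e05
  after D3: wrote 7B at 0x0c = 8361f2493a8d5f
  after D4: wrote 3B at 0x1c = ef7321
  after D5: wrote 4B at 0x19 = 367e05ef
query mem[0x05]=0xb3, mem[0x02]=0xd4, mem[0x1b]=0x05, mem[0x16]=0x61

MEM[0x05,0x02,0x1b,0x16] = b3 d4 05 61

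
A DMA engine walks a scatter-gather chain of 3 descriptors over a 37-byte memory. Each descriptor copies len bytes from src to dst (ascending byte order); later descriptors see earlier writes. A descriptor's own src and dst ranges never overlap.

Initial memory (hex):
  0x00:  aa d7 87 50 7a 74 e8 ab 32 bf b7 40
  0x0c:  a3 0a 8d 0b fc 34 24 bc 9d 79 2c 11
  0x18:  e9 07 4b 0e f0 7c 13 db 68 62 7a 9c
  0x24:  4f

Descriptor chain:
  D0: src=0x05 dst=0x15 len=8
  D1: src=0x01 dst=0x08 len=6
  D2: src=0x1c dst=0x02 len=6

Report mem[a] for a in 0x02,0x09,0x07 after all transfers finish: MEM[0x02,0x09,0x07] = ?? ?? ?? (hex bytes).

  after D0: wrote 8B at 0x15 = 74e8ab32bfb740a3
  after D1: wrote 6B at 0x08 = d787507a74e8
  after D2: wrote 6B at 0x02 = a37c13db6862
query mem[0x02]=0xa3, mem[0x09]=0x87, mem[0x07]=0x62

MEM[0x02,0x09,0x07] = a3 87 62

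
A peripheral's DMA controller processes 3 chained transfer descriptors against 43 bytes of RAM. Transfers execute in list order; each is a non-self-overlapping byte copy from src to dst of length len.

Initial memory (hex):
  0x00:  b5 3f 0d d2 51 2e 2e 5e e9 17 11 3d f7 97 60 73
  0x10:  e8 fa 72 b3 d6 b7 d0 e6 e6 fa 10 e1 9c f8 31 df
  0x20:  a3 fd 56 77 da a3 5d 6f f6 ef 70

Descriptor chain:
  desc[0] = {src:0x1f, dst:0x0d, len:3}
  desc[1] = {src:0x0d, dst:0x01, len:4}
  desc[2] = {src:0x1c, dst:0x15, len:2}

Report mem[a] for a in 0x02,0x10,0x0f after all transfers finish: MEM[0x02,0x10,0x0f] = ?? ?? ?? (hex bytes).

  after D0: wrote 3B at 0x0d = dfa3fd
  after D1: wrote 4B at 0x01 = dfa3fde8
  after D2: wrote 2B at 0x15 = 9cf8
query mem[0x02]=0xa3, mem[0x10]=0xe8, mem[0x0f]=0xfd

MEM[0x02,0x10,0x0f] = a3 e8 fd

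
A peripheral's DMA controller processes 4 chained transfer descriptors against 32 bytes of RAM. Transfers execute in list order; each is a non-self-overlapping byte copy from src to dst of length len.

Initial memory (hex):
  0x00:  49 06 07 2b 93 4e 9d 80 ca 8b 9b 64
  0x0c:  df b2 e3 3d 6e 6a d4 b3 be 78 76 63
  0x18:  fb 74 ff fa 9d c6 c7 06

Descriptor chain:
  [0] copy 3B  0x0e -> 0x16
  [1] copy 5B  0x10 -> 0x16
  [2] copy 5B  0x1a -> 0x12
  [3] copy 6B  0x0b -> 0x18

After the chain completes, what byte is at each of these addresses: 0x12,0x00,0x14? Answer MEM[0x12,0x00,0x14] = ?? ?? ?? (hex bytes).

MEM[0x12,0x00,0x14] = be 49 9d

#0 dst[0x16+3] := {0xe3,0x3d,0x6e}
#1 dst[0x16+5] := {0x6e,0x6a,0xd4,0xb3,0xbe}
#2 dst[0x12+5] := {0xbe,0xfa,0x9d,0xc6,0xc7}
#3 dst[0x18+6] := {0x64,0xdf,0xb2,0xe3,0x3d,0x6e}
query mem[0x12]=0xbe, mem[0x00]=0x49, mem[0x14]=0x9d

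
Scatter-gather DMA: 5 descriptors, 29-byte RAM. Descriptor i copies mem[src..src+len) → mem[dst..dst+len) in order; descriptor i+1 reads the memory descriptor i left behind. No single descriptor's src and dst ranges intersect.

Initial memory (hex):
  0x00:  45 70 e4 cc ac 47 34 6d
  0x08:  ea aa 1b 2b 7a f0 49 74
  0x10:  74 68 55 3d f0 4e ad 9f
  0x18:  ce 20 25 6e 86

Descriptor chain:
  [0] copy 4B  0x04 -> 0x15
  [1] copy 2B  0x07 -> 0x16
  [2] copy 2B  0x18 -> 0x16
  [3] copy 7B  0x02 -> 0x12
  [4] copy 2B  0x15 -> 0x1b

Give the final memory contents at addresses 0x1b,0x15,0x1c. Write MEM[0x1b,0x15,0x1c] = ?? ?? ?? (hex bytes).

MEM[0x1b,0x15,0x1c] = 47 47 34

[0] 0x04->0x15 len=4 : ac 47 34 6d
[1] 0x07->0x16 len=2 : 6d ea
[2] 0x18->0x16 len=2 : 6d 20
[3] 0x02->0x12 len=7 : e4 cc ac 47 34 6d ea
[4] 0x15->0x1b len=2 : 47 34
query mem[0x1b]=0x47, mem[0x15]=0x47, mem[0x1c]=0x34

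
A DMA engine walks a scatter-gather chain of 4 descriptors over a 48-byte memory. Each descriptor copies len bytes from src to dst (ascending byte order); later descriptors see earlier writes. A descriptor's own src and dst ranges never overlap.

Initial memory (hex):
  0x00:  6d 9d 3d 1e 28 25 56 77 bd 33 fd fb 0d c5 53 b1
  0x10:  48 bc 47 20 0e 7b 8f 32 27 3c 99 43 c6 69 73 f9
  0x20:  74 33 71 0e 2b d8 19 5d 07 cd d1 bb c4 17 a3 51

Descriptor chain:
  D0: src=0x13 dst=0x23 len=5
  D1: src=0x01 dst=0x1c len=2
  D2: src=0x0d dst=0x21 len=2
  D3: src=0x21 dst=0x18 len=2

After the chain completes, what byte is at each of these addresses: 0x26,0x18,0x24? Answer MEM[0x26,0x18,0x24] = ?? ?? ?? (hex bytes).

[0] 0x13->0x23 len=5 : 20 0e 7b 8f 32
[1] 0x01->0x1c len=2 : 9d 3d
[2] 0x0d->0x21 len=2 : c5 53
[3] 0x21->0x18 len=2 : c5 53
query mem[0x26]=0x8f, mem[0x18]=0xc5, mem[0x24]=0x0e

MEM[0x26,0x18,0x24] = 8f c5 0e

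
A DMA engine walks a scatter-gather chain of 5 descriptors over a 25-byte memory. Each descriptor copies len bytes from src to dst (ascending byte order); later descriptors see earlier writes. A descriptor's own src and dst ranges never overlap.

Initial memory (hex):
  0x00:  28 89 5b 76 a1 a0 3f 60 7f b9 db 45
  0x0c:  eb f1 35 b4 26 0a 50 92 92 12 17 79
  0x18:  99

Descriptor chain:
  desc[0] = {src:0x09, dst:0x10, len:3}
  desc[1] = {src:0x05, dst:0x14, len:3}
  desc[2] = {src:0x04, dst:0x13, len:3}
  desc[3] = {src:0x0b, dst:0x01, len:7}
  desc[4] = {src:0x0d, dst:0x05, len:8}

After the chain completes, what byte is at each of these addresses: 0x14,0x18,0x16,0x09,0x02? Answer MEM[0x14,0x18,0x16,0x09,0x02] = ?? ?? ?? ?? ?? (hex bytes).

MEM[0x14,0x18,0x16,0x09,0x02] = a0 99 60 db eb

  after D0: wrote 3B at 0x10 = b9db45
  after D1: wrote 3B at 0x14 = a03f60
  after D2: wrote 3B at 0x13 = a1a03f
  after D3: wrote 7B at 0x01 = 45ebf135b4b9db
  after D4: wrote 8B at 0x05 = f135b4b9db45a1a0
query mem[0x14]=0xa0, mem[0x18]=0x99, mem[0x16]=0x60, mem[0x09]=0xdb, mem[0x02]=0xeb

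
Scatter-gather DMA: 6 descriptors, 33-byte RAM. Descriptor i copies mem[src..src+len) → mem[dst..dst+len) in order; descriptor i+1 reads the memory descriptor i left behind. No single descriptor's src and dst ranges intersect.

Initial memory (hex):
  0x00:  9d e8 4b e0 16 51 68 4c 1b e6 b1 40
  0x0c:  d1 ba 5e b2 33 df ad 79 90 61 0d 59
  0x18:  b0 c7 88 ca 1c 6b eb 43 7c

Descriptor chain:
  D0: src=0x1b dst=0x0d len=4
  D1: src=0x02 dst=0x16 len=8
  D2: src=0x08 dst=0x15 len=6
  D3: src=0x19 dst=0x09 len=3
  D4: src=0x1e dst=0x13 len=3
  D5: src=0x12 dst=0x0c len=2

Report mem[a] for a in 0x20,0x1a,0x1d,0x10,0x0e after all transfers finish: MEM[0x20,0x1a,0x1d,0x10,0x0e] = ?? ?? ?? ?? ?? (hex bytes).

MEM[0x20,0x1a,0x1d,0x10,0x0e] = 7c ca e6 eb 1c

  after D0: wrote 4B at 0x0d = ca1c6beb
  after D1: wrote 8B at 0x16 = 4be01651684c1be6
  after D2: wrote 6B at 0x15 = 1be6b140d1ca
  after D3: wrote 3B at 0x09 = d1ca4c
  after D4: wrote 3B at 0x13 = eb437c
  after D5: wrote 2B at 0x0c = adeb
query mem[0x20]=0x7c, mem[0x1a]=0xca, mem[0x1d]=0xe6, mem[0x10]=0xeb, mem[0x0e]=0x1c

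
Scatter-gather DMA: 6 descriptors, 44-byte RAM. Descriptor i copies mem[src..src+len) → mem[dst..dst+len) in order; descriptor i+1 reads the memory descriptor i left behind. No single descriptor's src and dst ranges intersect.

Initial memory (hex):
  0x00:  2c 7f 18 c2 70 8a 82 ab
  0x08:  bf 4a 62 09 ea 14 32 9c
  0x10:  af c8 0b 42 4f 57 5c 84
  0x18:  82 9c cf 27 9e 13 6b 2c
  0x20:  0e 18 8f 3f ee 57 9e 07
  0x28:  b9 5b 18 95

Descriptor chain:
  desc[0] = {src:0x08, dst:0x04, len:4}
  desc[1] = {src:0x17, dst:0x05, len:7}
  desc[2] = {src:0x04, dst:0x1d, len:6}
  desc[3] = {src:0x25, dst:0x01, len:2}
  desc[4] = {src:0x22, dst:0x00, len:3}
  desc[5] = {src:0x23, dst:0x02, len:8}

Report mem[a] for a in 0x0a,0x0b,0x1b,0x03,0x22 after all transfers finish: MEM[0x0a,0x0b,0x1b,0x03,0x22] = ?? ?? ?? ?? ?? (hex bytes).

D0: mem[0x04..0x07] <- [bf 4a 62 09]
D1: mem[0x05..0x0b] <- [84 82 9c cf 27 9e 13]
D2: mem[0x1d..0x22] <- [bf 84 82 9c cf 27]
D3: mem[0x01..0x02] <- [57 9e]
D4: mem[0x00..0x02] <- [27 3f ee]
D5: mem[0x02..0x09] <- [3f ee 57 9e 07 b9 5b 18]
query mem[0x0a]=0x9e, mem[0x0b]=0x13, mem[0x1b]=0x27, mem[0x03]=0xee, mem[0x22]=0x27

MEM[0x0a,0x0b,0x1b,0x03,0x22] = 9e 13 27 ee 27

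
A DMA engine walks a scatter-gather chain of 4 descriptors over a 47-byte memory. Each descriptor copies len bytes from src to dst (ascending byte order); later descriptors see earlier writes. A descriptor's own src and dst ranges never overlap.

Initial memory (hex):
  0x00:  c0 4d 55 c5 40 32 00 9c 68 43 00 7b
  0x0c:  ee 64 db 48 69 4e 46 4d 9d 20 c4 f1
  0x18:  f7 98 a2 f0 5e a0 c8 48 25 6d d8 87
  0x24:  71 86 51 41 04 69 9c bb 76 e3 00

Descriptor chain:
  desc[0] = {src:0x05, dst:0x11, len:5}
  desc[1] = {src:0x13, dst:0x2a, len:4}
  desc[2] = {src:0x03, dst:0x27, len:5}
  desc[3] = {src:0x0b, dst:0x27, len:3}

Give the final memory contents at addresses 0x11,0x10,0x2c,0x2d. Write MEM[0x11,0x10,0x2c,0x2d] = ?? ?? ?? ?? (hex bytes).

[0] 0x05->0x11 len=5 : 32 00 9c 68 43
[1] 0x13->0x2a len=4 : 9c 68 43 c4
[2] 0x03->0x27 len=5 : c5 40 32 00 9c
[3] 0x0b->0x27 len=3 : 7b ee 64
query mem[0x11]=0x32, mem[0x10]=0x69, mem[0x2c]=0x43, mem[0x2d]=0xc4

MEM[0x11,0x10,0x2c,0x2d] = 32 69 43 c4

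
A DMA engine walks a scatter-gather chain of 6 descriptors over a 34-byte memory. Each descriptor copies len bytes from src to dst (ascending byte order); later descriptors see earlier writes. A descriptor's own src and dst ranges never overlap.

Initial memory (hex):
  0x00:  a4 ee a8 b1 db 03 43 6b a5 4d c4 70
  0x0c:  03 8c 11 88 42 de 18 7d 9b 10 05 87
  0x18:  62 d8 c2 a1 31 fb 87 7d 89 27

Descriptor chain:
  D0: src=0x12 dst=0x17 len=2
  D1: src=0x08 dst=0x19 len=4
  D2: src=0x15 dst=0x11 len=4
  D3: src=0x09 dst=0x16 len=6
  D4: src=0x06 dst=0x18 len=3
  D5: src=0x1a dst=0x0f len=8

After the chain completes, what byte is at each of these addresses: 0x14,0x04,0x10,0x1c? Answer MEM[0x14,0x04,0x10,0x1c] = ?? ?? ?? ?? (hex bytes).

MEM[0x14,0x04,0x10,0x1c] = 7d db 11 70

  after D0: wrote 2B at 0x17 = 187d
  after D1: wrote 4B at 0x19 = a54dc470
  after D2: wrote 4B at 0x11 = 1005187d
  after D3: wrote 6B at 0x16 = 4dc470038c11
  after D4: wrote 3B at 0x18 = 436ba5
  after D5: wrote 8B at 0x0f = a51170fb877d8927
query mem[0x14]=0x7d, mem[0x04]=0xdb, mem[0x10]=0x11, mem[0x1c]=0x70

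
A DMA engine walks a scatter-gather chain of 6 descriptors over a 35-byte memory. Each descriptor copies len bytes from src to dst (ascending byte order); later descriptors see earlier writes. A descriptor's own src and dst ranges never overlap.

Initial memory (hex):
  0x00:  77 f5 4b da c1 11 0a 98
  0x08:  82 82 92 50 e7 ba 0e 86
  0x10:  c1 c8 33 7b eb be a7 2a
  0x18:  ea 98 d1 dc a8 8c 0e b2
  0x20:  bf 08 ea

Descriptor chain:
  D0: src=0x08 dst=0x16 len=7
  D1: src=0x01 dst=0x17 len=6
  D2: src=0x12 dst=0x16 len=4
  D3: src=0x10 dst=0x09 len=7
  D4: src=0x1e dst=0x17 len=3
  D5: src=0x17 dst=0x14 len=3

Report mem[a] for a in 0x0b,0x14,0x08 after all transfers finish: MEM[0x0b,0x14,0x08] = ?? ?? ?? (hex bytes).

MEM[0x0b,0x14,0x08] = 33 0e 82

D0: mem[0x16..0x1c] <- [82 82 92 50 e7 ba 0e]
D1: mem[0x17..0x1c] <- [f5 4b da c1 11 0a]
D2: mem[0x16..0x19] <- [33 7b eb be]
D3: mem[0x09..0x0f] <- [c1 c8 33 7b eb be 33]
D4: mem[0x17..0x19] <- [0e b2 bf]
D5: mem[0x14..0x16] <- [0e b2 bf]
query mem[0x0b]=0x33, mem[0x14]=0x0e, mem[0x08]=0x82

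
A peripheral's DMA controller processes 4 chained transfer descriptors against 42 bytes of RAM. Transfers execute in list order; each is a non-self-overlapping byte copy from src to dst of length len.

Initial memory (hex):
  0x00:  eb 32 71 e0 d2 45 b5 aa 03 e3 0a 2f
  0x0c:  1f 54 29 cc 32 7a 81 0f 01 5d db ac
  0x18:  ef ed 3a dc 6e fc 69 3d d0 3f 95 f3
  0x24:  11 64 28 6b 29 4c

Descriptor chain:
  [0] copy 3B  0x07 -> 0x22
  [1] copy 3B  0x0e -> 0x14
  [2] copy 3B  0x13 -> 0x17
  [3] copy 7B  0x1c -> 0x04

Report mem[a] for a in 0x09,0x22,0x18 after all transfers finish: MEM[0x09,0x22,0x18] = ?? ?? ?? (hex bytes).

  after D0: wrote 3B at 0x22 = aa03e3
  after D1: wrote 3B at 0x14 = 29cc32
  after D2: wrote 3B at 0x17 = 0f29cc
  after D3: wrote 7B at 0x04 = 6efc693dd03faa
query mem[0x09]=0x3f, mem[0x22]=0xaa, mem[0x18]=0x29

MEM[0x09,0x22,0x18] = 3f aa 29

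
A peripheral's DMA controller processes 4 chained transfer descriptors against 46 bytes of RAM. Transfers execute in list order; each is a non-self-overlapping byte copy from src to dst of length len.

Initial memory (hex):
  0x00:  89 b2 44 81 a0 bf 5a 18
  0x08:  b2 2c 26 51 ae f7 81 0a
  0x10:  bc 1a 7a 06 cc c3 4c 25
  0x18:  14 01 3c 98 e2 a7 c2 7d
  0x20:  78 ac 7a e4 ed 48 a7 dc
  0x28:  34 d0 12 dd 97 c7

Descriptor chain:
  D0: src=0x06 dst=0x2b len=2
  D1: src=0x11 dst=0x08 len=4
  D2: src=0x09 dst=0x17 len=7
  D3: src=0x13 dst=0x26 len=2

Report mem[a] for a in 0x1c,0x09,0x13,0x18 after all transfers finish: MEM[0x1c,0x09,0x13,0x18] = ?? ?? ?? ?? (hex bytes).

MEM[0x1c,0x09,0x13,0x18] = 81 7a 06 06

  after D0: wrote 2B at 0x2b = 5a18
  after D1: wrote 4B at 0x08 = 1a7a06cc
  after D2: wrote 7B at 0x17 = 7a06ccaef7810a
  after D3: wrote 2B at 0x26 = 06cc
query mem[0x1c]=0x81, mem[0x09]=0x7a, mem[0x13]=0x06, mem[0x18]=0x06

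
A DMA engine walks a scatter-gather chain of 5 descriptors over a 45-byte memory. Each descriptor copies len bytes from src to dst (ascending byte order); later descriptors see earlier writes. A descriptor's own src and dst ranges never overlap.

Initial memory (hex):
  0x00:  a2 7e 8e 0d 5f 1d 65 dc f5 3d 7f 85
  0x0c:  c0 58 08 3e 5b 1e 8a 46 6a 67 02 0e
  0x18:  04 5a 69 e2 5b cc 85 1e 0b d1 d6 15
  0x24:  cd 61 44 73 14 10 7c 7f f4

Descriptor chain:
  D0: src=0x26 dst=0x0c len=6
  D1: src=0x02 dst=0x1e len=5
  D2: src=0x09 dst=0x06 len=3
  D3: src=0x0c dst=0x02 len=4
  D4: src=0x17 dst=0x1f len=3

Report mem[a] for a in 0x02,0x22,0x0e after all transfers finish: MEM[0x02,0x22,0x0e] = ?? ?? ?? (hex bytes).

[0] 0x26->0x0c len=6 : 44 73 14 10 7c 7f
[1] 0x02->0x1e len=5 : 8e 0d 5f 1d 65
[2] 0x09->0x06 len=3 : 3d 7f 85
[3] 0x0c->0x02 len=4 : 44 73 14 10
[4] 0x17->0x1f len=3 : 0e 04 5a
query mem[0x02]=0x44, mem[0x22]=0x65, mem[0x0e]=0x14

MEM[0x02,0x22,0x0e] = 44 65 14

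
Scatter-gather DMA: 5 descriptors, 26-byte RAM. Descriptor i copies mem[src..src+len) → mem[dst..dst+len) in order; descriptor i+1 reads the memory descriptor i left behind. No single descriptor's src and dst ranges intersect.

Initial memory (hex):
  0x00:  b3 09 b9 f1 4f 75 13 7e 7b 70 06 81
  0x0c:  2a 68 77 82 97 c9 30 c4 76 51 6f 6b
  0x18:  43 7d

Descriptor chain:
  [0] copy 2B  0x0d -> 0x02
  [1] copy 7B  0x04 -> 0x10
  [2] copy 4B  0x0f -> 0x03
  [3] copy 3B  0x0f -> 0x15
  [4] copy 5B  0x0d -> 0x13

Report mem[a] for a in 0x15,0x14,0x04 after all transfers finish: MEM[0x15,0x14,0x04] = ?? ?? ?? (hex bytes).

MEM[0x15,0x14,0x04] = 82 77 4f

[0] 0x0d->0x02 len=2 : 68 77
[1] 0x04->0x10 len=7 : 4f 75 13 7e 7b 70 06
[2] 0x0f->0x03 len=4 : 82 4f 75 13
[3] 0x0f->0x15 len=3 : 82 4f 75
[4] 0x0d->0x13 len=5 : 68 77 82 4f 75
query mem[0x15]=0x82, mem[0x14]=0x77, mem[0x04]=0x4f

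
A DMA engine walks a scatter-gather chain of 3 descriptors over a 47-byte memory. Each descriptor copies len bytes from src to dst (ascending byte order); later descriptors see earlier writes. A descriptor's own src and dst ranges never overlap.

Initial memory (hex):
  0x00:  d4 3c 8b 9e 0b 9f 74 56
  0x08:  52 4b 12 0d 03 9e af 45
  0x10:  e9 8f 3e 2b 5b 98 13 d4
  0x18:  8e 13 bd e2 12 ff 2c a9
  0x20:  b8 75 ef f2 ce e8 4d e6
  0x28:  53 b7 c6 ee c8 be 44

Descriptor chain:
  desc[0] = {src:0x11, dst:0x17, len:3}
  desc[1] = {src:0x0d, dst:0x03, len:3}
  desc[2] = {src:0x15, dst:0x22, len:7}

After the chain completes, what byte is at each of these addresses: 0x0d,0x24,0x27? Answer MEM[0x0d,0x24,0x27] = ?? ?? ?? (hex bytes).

MEM[0x0d,0x24,0x27] = 9e 8f bd

D0: mem[0x17..0x19] <- [8f 3e 2b]
D1: mem[0x03..0x05] <- [9e af 45]
D2: mem[0x22..0x28] <- [98 13 8f 3e 2b bd e2]
query mem[0x0d]=0x9e, mem[0x24]=0x8f, mem[0x27]=0xbd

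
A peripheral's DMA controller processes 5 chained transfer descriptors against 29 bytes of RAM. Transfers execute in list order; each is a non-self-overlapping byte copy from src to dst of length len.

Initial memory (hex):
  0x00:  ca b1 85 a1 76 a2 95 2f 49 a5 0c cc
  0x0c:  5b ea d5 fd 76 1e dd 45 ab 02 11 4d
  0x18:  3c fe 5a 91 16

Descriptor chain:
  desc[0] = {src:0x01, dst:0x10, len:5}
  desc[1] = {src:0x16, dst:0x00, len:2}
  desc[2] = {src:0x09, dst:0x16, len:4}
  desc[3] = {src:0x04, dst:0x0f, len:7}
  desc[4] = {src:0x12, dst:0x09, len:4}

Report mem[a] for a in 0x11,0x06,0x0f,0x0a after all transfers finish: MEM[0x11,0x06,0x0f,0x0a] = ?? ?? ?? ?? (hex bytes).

MEM[0x11,0x06,0x0f,0x0a] = 95 95 76 49

#0 dst[0x10+5] := {0xb1,0x85,0xa1,0x76,0xa2}
#1 dst[0x00+2] := {0x11,0x4d}
#2 dst[0x16+4] := {0xa5,0x0c,0xcc,0x5b}
#3 dst[0x0f+7] := {0x76,0xa2,0x95,0x2f,0x49,0xa5,0x0c}
#4 dst[0x09+4] := {0x2f,0x49,0xa5,0x0c}
query mem[0x11]=0x95, mem[0x06]=0x95, mem[0x0f]=0x76, mem[0x0a]=0x49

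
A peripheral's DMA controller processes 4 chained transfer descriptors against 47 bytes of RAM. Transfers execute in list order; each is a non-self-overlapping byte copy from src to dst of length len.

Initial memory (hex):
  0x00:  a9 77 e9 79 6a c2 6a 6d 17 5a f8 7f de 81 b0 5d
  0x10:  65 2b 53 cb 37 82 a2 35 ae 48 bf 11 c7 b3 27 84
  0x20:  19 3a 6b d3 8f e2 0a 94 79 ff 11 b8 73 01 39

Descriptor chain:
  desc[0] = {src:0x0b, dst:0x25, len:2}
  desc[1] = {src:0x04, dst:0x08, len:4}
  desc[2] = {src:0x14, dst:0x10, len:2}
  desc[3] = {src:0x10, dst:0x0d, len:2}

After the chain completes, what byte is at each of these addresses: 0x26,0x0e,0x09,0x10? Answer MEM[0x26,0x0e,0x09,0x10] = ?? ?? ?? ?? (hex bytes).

  after D0: wrote 2B at 0x25 = 7fde
  after D1: wrote 4B at 0x08 = 6ac26a6d
  after D2: wrote 2B at 0x10 = 3782
  after D3: wrote 2B at 0x0d = 3782
query mem[0x26]=0xde, mem[0x0e]=0x82, mem[0x09]=0xc2, mem[0x10]=0x37

MEM[0x26,0x0e,0x09,0x10] = de 82 c2 37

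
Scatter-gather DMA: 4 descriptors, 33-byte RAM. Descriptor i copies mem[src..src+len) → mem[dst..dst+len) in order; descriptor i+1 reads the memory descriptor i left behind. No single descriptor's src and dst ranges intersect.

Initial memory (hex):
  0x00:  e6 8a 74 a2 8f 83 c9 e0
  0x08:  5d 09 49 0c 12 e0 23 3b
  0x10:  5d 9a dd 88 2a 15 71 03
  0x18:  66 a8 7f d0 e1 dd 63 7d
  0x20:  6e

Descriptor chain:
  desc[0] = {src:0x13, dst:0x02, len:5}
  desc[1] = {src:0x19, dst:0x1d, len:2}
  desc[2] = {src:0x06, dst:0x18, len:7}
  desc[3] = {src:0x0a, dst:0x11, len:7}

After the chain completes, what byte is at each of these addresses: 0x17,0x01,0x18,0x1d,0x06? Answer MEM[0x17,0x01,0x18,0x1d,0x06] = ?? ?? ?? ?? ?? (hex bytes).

#0 dst[0x02+5] := {0x88,0x2a,0x15,0x71,0x03}
#1 dst[0x1d+2] := {0xa8,0x7f}
#2 dst[0x18+7] := {0x03,0xe0,0x5d,0x09,0x49,0x0c,0x12}
#3 dst[0x11+7] := {0x49,0x0c,0x12,0xe0,0x23,0x3b,0x5d}
query mem[0x17]=0x5d, mem[0x01]=0x8a, mem[0x18]=0x03, mem[0x1d]=0x0c, mem[0x06]=0x03

MEM[0x17,0x01,0x18,0x1d,0x06] = 5d 8a 03 0c 03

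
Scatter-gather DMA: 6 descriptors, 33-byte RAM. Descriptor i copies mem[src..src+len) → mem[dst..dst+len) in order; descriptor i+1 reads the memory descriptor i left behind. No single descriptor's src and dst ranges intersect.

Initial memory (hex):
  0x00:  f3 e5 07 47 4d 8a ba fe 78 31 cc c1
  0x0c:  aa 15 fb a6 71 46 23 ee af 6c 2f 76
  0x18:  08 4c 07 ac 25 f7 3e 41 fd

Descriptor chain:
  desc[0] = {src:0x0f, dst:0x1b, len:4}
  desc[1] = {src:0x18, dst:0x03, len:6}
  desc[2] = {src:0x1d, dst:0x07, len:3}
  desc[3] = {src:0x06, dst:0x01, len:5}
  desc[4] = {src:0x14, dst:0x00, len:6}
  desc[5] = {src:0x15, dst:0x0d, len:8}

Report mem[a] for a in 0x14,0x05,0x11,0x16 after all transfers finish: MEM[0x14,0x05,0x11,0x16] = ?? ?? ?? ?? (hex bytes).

MEM[0x14,0x05,0x11,0x16] = 71 4c 4c 2f

  after D0: wrote 4B at 0x1b = a6714623
  after D1: wrote 6B at 0x03 = 084c07a67146
  after D2: wrote 3B at 0x07 = 462341
  after D3: wrote 5B at 0x01 = a6462341cc
  after D4: wrote 6B at 0x00 = af6c2f76084c
  after D5: wrote 8B at 0x0d = 6c2f76084c07a671
query mem[0x14]=0x71, mem[0x05]=0x4c, mem[0x11]=0x4c, mem[0x16]=0x2f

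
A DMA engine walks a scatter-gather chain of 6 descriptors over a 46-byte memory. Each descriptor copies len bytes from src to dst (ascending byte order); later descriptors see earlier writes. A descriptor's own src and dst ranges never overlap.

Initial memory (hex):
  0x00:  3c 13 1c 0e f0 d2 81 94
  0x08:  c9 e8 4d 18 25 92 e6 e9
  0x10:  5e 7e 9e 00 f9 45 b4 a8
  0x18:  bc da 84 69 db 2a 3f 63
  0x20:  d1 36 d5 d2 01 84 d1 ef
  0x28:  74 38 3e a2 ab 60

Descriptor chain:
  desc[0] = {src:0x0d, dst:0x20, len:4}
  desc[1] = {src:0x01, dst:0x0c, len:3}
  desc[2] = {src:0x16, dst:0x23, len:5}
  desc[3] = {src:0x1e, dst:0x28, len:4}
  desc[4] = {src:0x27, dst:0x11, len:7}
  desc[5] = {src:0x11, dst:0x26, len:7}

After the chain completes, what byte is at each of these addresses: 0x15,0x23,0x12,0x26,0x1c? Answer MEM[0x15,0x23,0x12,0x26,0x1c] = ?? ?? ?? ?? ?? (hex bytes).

MEM[0x15,0x23,0x12,0x26,0x1c] = e6 b4 3f 84 db

D0: mem[0x20..0x23] <- [92 e6 e9 5e]
D1: mem[0x0c..0x0e] <- [13 1c 0e]
D2: mem[0x23..0x27] <- [b4 a8 bc da 84]
D3: mem[0x28..0x2b] <- [3f 63 92 e6]
D4: mem[0x11..0x17] <- [84 3f 63 92 e6 ab 60]
D5: mem[0x26..0x2c] <- [84 3f 63 92 e6 ab 60]
query mem[0x15]=0xe6, mem[0x23]=0xb4, mem[0x12]=0x3f, mem[0x26]=0x84, mem[0x1c]=0xdb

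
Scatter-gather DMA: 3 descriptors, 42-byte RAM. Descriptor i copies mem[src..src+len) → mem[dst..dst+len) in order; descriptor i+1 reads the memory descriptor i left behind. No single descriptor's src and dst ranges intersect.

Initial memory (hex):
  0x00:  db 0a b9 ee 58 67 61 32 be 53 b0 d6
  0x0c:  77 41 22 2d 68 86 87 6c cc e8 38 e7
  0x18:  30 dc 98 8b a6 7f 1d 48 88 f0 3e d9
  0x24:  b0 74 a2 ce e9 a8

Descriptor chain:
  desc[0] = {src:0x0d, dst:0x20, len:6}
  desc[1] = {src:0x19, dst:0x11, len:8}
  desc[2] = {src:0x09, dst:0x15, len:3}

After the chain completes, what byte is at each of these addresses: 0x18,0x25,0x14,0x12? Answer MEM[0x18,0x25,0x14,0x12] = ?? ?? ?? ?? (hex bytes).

MEM[0x18,0x25,0x14,0x12] = 41 87 a6 98

#0 dst[0x20+6] := {0x41,0x22,0x2d,0x68,0x86,0x87}
#1 dst[0x11+8] := {0xdc,0x98,0x8b,0xa6,0x7f,0x1d,0x48,0x41}
#2 dst[0x15+3] := {0x53,0xb0,0xd6}
query mem[0x18]=0x41, mem[0x25]=0x87, mem[0x14]=0xa6, mem[0x12]=0x98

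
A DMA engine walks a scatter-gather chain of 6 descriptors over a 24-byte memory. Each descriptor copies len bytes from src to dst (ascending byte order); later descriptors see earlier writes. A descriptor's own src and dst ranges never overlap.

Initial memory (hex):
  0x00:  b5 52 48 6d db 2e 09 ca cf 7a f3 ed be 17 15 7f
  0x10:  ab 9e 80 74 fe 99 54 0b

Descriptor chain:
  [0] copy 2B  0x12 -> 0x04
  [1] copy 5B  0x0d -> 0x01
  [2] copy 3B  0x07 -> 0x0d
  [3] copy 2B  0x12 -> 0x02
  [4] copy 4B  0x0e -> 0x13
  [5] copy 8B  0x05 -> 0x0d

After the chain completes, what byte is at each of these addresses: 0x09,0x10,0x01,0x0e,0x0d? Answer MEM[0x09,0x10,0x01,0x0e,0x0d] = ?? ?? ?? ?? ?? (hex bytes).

  after D0: wrote 2B at 0x04 = 8074
  after D1: wrote 5B at 0x01 = 17157fab9e
  after D2: wrote 3B at 0x0d = cacf7a
  after D3: wrote 2B at 0x02 = 8074
  after D4: wrote 4B at 0x13 = cf7aab9e
  after D5: wrote 8B at 0x0d = 9e09cacf7af3edbe
query mem[0x09]=0x7a, mem[0x10]=0xcf, mem[0x01]=0x17, mem[0x0e]=0x09, mem[0x0d]=0x9e

MEM[0x09,0x10,0x01,0x0e,0x0d] = 7a cf 17 09 9e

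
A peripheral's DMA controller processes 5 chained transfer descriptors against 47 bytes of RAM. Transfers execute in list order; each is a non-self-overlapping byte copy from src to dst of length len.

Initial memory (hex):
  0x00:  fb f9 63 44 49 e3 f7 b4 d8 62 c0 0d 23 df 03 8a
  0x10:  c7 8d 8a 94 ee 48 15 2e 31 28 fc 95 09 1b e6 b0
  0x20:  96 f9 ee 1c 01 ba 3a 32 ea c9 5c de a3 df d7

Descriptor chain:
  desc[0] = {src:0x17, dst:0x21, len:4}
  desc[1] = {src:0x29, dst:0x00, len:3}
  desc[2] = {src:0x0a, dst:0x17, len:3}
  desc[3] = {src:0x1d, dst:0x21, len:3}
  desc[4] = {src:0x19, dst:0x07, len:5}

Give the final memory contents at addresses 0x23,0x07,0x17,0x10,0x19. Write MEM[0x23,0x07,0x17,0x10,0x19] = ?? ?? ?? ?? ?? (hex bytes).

D0: mem[0x21..0x24] <- [2e 31 28 fc]
D1: mem[0x00..0x02] <- [c9 5c de]
D2: mem[0x17..0x19] <- [c0 0d 23]
D3: mem[0x21..0x23] <- [1b e6 b0]
D4: mem[0x07..0x0b] <- [23 fc 95 09 1b]
query mem[0x23]=0xb0, mem[0x07]=0x23, mem[0x17]=0xc0, mem[0x10]=0xc7, mem[0x19]=0x23

MEM[0x23,0x07,0x17,0x10,0x19] = b0 23 c0 c7 23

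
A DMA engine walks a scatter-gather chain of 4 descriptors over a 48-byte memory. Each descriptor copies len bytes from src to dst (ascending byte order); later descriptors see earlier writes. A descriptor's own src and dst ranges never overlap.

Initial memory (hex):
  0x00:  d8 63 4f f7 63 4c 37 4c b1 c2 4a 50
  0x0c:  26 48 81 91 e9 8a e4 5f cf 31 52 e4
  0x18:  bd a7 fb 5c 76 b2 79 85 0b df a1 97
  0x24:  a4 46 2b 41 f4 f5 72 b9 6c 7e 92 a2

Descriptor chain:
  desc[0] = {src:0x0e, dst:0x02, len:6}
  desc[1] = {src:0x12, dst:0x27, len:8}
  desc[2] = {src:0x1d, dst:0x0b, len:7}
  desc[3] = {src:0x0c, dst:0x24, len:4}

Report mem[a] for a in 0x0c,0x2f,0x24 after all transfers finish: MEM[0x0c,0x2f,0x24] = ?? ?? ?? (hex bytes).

  after D0: wrote 6B at 0x02 = 8191e98ae45f
  after D1: wrote 8B at 0x27 = e45fcf3152e4bda7
  after D2: wrote 7B at 0x0b = b279850bdfa197
  after D3: wrote 4B at 0x24 = 79850bdf
query mem[0x0c]=0x79, mem[0x2f]=0xa2, mem[0x24]=0x79

MEM[0x0c,0x2f,0x24] = 79 a2 79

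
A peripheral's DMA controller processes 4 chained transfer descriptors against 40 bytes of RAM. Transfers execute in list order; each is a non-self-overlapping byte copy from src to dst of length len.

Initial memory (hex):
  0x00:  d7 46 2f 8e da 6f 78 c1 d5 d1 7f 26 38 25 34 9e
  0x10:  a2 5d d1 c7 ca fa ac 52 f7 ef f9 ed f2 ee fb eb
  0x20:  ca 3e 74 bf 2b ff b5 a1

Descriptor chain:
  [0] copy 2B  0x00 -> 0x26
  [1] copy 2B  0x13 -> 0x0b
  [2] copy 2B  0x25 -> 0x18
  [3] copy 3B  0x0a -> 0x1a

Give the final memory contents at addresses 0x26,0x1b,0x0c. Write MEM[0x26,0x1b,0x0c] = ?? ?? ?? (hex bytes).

MEM[0x26,0x1b,0x0c] = d7 c7 ca

  after D0: wrote 2B at 0x26 = d746
  after D1: wrote 2B at 0x0b = c7ca
  after D2: wrote 2B at 0x18 = ffd7
  after D3: wrote 3B at 0x1a = 7fc7ca
query mem[0x26]=0xd7, mem[0x1b]=0xc7, mem[0x0c]=0xca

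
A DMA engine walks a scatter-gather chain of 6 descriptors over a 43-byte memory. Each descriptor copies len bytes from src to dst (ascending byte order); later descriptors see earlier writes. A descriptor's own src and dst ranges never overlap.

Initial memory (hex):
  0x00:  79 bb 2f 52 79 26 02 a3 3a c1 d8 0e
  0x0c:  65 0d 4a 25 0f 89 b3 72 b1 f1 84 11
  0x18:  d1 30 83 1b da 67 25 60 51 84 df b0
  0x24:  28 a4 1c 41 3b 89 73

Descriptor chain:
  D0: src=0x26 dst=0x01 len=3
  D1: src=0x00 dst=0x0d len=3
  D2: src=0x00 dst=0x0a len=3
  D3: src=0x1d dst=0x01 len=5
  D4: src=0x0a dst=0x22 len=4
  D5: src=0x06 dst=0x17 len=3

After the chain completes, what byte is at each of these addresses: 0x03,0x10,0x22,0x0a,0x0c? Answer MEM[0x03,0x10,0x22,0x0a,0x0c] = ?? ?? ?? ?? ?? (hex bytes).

MEM[0x03,0x10,0x22,0x0a,0x0c] = 60 0f 79 79 41

  after D0: wrote 3B at 0x01 = 1c413b
  after D1: wrote 3B at 0x0d = 791c41
  after D2: wrote 3B at 0x0a = 791c41
  after D3: wrote 5B at 0x01 = 6725605184
  after D4: wrote 4B at 0x22 = 791c4179
  after D5: wrote 3B at 0x17 = 02a33a
query mem[0x03]=0x60, mem[0x10]=0x0f, mem[0x22]=0x79, mem[0x0a]=0x79, mem[0x0c]=0x41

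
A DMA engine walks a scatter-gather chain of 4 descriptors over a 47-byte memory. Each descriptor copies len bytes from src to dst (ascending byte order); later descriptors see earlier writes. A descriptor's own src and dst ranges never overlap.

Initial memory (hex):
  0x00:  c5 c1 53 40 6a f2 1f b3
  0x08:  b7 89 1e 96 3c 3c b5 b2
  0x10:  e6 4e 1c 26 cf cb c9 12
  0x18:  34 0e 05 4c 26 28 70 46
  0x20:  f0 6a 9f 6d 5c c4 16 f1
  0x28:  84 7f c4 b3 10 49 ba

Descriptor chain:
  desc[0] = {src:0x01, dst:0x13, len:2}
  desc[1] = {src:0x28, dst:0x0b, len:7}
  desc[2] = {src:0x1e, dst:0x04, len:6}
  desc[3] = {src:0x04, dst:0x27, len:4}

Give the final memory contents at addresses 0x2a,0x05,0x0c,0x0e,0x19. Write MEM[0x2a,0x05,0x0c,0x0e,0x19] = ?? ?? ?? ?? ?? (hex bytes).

MEM[0x2a,0x05,0x0c,0x0e,0x19] = 6a 46 7f b3 0e

  after D0: wrote 2B at 0x13 = c153
  after D1: wrote 7B at 0x0b = 847fc4b31049ba
  after D2: wrote 6B at 0x04 = 7046f06a9f6d
  after D3: wrote 4B at 0x27 = 7046f06a
query mem[0x2a]=0x6a, mem[0x05]=0x46, mem[0x0c]=0x7f, mem[0x0e]=0xb3, mem[0x19]=0x0e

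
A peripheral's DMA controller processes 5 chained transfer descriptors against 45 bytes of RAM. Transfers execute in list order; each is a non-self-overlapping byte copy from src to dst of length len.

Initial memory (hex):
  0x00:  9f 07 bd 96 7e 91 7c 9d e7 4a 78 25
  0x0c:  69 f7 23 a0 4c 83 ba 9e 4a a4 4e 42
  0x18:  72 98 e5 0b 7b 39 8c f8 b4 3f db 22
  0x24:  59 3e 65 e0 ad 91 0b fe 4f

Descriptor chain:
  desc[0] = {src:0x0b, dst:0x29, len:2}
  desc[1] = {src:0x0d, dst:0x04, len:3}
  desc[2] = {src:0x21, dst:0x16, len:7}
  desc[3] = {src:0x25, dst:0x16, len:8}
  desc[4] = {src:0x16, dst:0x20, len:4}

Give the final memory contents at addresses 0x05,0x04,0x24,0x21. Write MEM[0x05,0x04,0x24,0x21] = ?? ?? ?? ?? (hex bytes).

MEM[0x05,0x04,0x24,0x21] = 23 f7 59 65

D0: mem[0x29..0x2a] <- [25 69]
D1: mem[0x04..0x06] <- [f7 23 a0]
D2: mem[0x16..0x1c] <- [3f db 22 59 3e 65 e0]
D3: mem[0x16..0x1d] <- [3e 65 e0 ad 25 69 fe 4f]
D4: mem[0x20..0x23] <- [3e 65 e0 ad]
query mem[0x05]=0x23, mem[0x04]=0xf7, mem[0x24]=0x59, mem[0x21]=0x65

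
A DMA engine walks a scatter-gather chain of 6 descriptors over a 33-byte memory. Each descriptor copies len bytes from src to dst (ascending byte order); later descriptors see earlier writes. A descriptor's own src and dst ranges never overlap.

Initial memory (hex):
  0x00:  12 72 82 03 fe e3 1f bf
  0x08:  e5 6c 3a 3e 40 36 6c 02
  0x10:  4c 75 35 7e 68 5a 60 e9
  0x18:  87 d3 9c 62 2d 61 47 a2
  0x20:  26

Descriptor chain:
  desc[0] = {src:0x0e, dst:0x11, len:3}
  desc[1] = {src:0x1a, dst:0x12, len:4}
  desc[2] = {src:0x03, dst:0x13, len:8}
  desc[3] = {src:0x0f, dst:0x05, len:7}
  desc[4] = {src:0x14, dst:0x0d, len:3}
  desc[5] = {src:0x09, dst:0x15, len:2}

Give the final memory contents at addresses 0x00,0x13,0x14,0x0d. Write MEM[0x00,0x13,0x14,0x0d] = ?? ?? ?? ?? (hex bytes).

#0 dst[0x11+3] := {0x6c,0x02,0x4c}
#1 dst[0x12+4] := {0x9c,0x62,0x2d,0x61}
#2 dst[0x13+8] := {0x03,0xfe,0xe3,0x1f,0xbf,0xe5,0x6c,0x3a}
#3 dst[0x05+7] := {0x02,0x4c,0x6c,0x9c,0x03,0xfe,0xe3}
#4 dst[0x0d+3] := {0xfe,0xe3,0x1f}
#5 dst[0x15+2] := {0x03,0xfe}
query mem[0x00]=0x12, mem[0x13]=0x03, mem[0x14]=0xfe, mem[0x0d]=0xfe

MEM[0x00,0x13,0x14,0x0d] = 12 03 fe fe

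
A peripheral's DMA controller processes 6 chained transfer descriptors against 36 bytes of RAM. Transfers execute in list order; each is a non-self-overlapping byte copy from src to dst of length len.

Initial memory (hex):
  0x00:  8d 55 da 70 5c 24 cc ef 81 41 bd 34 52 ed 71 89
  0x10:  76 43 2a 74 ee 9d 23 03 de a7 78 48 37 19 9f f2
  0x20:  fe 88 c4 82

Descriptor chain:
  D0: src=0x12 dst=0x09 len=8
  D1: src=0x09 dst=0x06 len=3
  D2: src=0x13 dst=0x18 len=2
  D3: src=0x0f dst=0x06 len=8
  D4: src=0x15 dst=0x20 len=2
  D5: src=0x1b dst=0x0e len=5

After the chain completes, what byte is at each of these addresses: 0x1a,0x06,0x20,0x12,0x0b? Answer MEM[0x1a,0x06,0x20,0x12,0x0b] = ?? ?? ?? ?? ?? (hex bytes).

MEM[0x1a,0x06,0x20,0x12,0x0b] = 78 de 9d f2 ee

D0: mem[0x09..0x10] <- [2a 74 ee 9d 23 03 de a7]
D1: mem[0x06..0x08] <- [2a 74 ee]
D2: mem[0x18..0x19] <- [74 ee]
D3: mem[0x06..0x0d] <- [de a7 43 2a 74 ee 9d 23]
D4: mem[0x20..0x21] <- [9d 23]
D5: mem[0x0e..0x12] <- [48 37 19 9f f2]
query mem[0x1a]=0x78, mem[0x06]=0xde, mem[0x20]=0x9d, mem[0x12]=0xf2, mem[0x0b]=0xee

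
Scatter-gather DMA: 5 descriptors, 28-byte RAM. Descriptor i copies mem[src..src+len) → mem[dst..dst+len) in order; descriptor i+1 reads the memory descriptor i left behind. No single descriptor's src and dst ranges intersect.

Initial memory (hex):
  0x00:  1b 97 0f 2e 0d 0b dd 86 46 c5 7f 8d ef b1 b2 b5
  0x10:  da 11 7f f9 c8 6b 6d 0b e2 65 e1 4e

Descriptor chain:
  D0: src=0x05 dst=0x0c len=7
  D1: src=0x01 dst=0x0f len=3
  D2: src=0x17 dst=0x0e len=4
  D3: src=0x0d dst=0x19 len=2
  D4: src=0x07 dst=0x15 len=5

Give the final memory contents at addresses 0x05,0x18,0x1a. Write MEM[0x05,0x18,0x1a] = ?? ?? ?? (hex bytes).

MEM[0x05,0x18,0x1a] = 0b 7f 0b

  after D0: wrote 7B at 0x0c = 0bdd8646c57f8d
  after D1: wrote 3B at 0x0f = 970f2e
  after D2: wrote 4B at 0x0e = 0be265e1
  after D3: wrote 2B at 0x19 = dd0b
  after D4: wrote 5B at 0x15 = 8646c57f8d
query mem[0x05]=0x0b, mem[0x18]=0x7f, mem[0x1a]=0x0b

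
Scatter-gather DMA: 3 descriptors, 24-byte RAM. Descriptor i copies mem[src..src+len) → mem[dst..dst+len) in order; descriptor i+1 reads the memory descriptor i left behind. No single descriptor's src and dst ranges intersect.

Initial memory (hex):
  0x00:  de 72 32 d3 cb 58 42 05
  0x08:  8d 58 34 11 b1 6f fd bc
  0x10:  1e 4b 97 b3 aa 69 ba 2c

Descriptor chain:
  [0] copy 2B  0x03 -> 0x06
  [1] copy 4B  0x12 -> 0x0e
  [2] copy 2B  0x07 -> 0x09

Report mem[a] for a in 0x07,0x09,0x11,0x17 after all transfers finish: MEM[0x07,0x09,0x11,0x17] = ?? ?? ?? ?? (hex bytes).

MEM[0x07,0x09,0x11,0x17] = cb cb 69 2c

D0: mem[0x06..0x07] <- [d3 cb]
D1: mem[0x0e..0x11] <- [97 b3 aa 69]
D2: mem[0x09..0x0a] <- [cb 8d]
query mem[0x07]=0xcb, mem[0x09]=0xcb, mem[0x11]=0x69, mem[0x17]=0x2c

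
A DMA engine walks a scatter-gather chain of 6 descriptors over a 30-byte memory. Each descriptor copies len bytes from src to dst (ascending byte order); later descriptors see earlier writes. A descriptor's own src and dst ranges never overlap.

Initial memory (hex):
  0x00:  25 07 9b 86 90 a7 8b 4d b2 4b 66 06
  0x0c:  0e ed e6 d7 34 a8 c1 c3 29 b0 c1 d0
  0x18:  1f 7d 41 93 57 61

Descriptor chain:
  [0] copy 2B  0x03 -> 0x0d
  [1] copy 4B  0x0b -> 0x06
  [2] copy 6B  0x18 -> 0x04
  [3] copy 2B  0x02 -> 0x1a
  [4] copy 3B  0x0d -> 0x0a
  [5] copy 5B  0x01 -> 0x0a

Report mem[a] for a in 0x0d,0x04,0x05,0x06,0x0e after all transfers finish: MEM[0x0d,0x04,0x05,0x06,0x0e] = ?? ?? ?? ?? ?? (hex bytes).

#0 dst[0x0d+2] := {0x86,0x90}
#1 dst[0x06+4] := {0x06,0x0e,0x86,0x90}
#2 dst[0x04+6] := {0x1f,0x7d,0x41,0x93,0x57,0x61}
#3 dst[0x1a+2] := {0x9b,0x86}
#4 dst[0x0a+3] := {0x86,0x90,0xd7}
#5 dst[0x0a+5] := {0x07,0x9b,0x86,0x1f,0x7d}
query mem[0x0d]=0x1f, mem[0x04]=0x1f, mem[0x05]=0x7d, mem[0x06]=0x41, mem[0x0e]=0x7d

MEM[0x0d,0x04,0x05,0x06,0x0e] = 1f 1f 7d 41 7d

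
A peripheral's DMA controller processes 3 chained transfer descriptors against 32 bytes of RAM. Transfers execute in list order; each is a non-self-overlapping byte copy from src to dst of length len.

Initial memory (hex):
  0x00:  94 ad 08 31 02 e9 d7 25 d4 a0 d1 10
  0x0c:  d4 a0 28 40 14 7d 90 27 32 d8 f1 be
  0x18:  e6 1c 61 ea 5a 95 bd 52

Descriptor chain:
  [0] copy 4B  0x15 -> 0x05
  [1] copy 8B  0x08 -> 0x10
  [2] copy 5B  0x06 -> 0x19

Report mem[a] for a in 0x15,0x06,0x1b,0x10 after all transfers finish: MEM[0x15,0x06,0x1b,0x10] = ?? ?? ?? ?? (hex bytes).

  after D0: wrote 4B at 0x05 = d8f1bee6
  after D1: wrote 8B at 0x10 = e6a0d110d4a02840
  after D2: wrote 5B at 0x19 = f1bee6a0d1
query mem[0x15]=0xa0, mem[0x06]=0xf1, mem[0x1b]=0xe6, mem[0x10]=0xe6

MEM[0x15,0x06,0x1b,0x10] = a0 f1 e6 e6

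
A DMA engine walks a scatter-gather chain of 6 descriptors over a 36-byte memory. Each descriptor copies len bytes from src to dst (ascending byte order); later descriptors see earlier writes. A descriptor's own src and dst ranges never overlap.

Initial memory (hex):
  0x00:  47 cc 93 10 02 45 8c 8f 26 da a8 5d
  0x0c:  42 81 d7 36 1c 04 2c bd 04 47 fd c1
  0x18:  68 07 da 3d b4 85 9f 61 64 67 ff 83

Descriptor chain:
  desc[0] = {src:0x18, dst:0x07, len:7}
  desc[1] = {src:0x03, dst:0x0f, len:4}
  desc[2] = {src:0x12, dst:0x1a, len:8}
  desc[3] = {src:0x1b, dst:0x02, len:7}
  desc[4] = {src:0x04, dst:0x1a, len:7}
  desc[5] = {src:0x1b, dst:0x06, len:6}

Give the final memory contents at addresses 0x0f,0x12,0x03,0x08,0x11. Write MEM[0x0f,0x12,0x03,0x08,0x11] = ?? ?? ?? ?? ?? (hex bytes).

MEM[0x0f,0x12,0x03,0x08,0x11] = 10 8c 04 68 45

[0] 0x18->0x07 len=7 : 68 07 da 3d b4 85 9f
[1] 0x03->0x0f len=4 : 10 02 45 8c
[2] 0x12->0x1a len=8 : 8c bd 04 47 fd c1 68 07
[3] 0x1b->0x02 len=7 : bd 04 47 fd c1 68 07
[4] 0x04->0x1a len=7 : 47 fd c1 68 07 da 3d
[5] 0x1b->0x06 len=6 : fd c1 68 07 da 3d
query mem[0x0f]=0x10, mem[0x12]=0x8c, mem[0x03]=0x04, mem[0x08]=0x68, mem[0x11]=0x45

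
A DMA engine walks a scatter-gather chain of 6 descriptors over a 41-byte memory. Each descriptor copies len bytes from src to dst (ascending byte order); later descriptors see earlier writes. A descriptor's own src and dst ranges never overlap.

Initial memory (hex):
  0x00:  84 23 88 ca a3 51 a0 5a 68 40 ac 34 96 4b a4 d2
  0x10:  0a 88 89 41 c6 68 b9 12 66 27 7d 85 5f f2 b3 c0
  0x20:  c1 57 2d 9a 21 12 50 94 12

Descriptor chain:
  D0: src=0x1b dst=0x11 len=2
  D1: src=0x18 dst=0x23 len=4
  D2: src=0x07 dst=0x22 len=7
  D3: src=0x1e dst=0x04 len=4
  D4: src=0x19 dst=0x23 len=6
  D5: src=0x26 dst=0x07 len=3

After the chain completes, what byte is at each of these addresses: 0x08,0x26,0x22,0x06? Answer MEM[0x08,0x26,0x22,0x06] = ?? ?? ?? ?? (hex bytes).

  after D0: wrote 2B at 0x11 = 855f
  after D1: wrote 4B at 0x23 = 66277d85
  after D2: wrote 7B at 0x22 = 5a6840ac34964b
  after D3: wrote 4B at 0x04 = b3c0c157
  after D4: wrote 6B at 0x23 = 277d855ff2b3
  after D5: wrote 3B at 0x07 = 5ff2b3
query mem[0x08]=0xf2, mem[0x26]=0x5f, mem[0x22]=0x5a, mem[0x06]=0xc1

MEM[0x08,0x26,0x22,0x06] = f2 5f 5a c1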